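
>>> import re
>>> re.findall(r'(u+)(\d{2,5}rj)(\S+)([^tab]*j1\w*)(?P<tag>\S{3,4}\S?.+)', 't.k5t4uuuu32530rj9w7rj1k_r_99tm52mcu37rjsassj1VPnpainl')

Pattern: one or more of a literal 'u' (captured); then 2 to 5 of a digit, then the literal 'rj' (captured); then one or more of a non-whitespace character (captured); then zero or more of any character except [tab], then the literal 'j1', then zero or more of a word character (captured); then 3 to 4 of a non-whitespace character, then optionally a non-whitespace character, then one or more of any character (captured as 'tag').
Matches: at [6:54] match 'uuuu32530rj9w7rj1k_r_99tm52mcu37rjsassj1VPnpainl', groups = ('uuuu', '32530rj', '9w7rj1k_r_99tm52mcu37rjsass', 'j1VPnp', 'ainl').
With 5 capturing groups, `findall` returns a 5-tuple per match.

[('uuuu', '32530rj', '9w7rj1k_r_99tm52mcu37rjsass', 'j1VPnp', 'ainl')]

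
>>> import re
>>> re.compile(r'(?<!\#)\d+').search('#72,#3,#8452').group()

'2'

Because the assertion is negative and zero-width, positions next to the forbidden text are skipped.
`re.search` scans for the first position where the pattern succeeds.
The match spans [2:3] → '2'.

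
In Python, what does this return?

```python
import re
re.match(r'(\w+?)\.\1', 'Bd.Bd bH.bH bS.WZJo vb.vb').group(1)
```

'Bd'

After group 1 captures some text, `\1` only succeeds where that same text appears again.
With `match`, the pattern is implicitly anchored at the beginning.
The match spans [0:5] → 'Bd.Bd'.
Captured: group 1 = 'Bd'.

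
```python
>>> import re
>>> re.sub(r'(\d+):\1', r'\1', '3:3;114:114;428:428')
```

'3;114;428'

After group 1 captures some text, `\1` only succeeds where that same text appears again.
`\1` in the replacement pulls in group 1's text for each match.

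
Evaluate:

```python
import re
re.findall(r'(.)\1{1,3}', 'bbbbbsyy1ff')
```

After group 1 captures some text, `\1` only succeeds where that same text appears again.
Walking the string: at [0:4] match 'bbbb', group 1 = 'b'; at [6:8] match 'yy', group 1 = 'y'; at [9:11] match 'ff', group 1 = 'f'.
With a single group, `findall` returns only what that group captured — 3 items.

['b', 'y', 'f']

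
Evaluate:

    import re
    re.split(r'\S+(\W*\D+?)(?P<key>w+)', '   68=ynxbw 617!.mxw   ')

Pattern: one or more of a non-whitespace character; then zero or more of a non-word character, then one or more of a non-digit (lazy) (captured); then one or more of a literal 'w' (captured as 'key').
Because the pattern has a capturing group, `split` also inserts each captured text between the pieces.

['   ', 'b', 'w', ' ', 'x', 'w', '   ']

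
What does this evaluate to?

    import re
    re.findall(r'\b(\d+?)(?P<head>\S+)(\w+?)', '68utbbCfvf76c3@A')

[('6', '8utbbCfvf76c3@', 'A')]

This matches a word boundary (`\b`, zero-width); then one or more of a digit (lazy) (captured); then one or more of a non-whitespace character (captured as 'head'); then one or more of a word character (lazy) (captured).
A `+?`/`*?`/`{m,n}?` starts at its minimum and grows only as far as needed for what follows to match.
Matches: at [0:16] match '68utbbCfvf76c3@A', groups = ('6', '8utbbCfvf76c3@', 'A').
Multiple groups make `findall` return tuples — one 3-tuple for the one match.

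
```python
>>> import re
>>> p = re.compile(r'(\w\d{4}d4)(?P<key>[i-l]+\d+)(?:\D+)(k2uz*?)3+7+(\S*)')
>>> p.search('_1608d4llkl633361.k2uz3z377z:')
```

None

The pattern matches a word character, then exactly 4 of a digit, then the literal 'd4' (captured); then one or more of a character in [i-l], then one or more of a digit (captured as 'key'); then one or more of a non-digit (non-capturing group); then the literal 'k2u', then zero or more of a literal 'z' (lazy) (captured); then one or more of the literal '3', then one or more of the literal '7'; then zero or more of a non-whitespace character (captured).
`re.search` scans for the first position where the pattern succeeds.
Here the pattern never matches, so the call returns None.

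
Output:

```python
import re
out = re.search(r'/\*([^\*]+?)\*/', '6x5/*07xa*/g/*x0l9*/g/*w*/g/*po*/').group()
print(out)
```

/*07xa*/

The match spans [3:11] → '/*07xa*/'.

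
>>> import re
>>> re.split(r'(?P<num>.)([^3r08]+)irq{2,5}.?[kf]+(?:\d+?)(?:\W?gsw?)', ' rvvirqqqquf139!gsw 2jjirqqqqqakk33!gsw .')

The pattern matches any character (captured as 'num'); then one or more of any character except [3r08] (captured); then the literal 'ir', then 2 to 5 of the literal 'q', then optionally any character; then one or more of one of [kf]; then one or more of a digit (lazy) (non-capturing group); then optionally a non-word character, then the literal 'gs', then optionally the literal 'w' (non-capturing group).
Matches to split on: at [1:19] → 'rvvirqqqquf139!gsw'; at [19:39] → ' 2jjirqqqqqakk33!gsw'.
With a capturing group present, the delimiter's captured portion is kept in the result list.

[' ', 'r', 'vv', '', ' ', '2jj', ' .']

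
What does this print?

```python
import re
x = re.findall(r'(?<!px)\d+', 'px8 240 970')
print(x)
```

The negative lookahead/lookbehind blocks any match where the forbidden context is present.
Scanning left to right: at [4:7] → '240'; at [8:11] → '970'.
`findall` yields the raw match text (2 of them) because the pattern has no groups.

['240', '970']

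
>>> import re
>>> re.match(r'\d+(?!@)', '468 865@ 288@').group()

'468'

`re.match` won't scan ahead — the pattern has to work from the very first character.
The match spans [0:3] → '468'.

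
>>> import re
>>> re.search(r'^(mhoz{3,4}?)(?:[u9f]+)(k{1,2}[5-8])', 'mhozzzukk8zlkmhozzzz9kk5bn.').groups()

The match spans [0:10] → 'mhozzzukk8'.
Captured: group 1 = 'mhozzz', group 2 = 'kk8'.

('mhozzz', 'kk8')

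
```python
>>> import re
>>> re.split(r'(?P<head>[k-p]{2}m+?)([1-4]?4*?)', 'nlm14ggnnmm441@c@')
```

This matches exactly 2 of a character in [k-p], then one or more of a literal 'm' (lazy) (captured as 'head'); then optionally a character in [1-4], then zero or more of a literal '4' (lazy) (captured).
Because the quantifier is non-greedy, it stops expanding at the earliest point where the rest of the pattern can succeed.
Matches to split on: at [0:4] → 'nlm1'; at [7:10] → 'nnm'.
The group in the pattern means `split` returns the separators' captures alongside the pieces.

['', 'nlm', '1', '4gg', 'nnm', '', 'm441@c@']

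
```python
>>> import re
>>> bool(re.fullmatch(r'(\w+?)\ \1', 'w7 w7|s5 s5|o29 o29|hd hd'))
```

False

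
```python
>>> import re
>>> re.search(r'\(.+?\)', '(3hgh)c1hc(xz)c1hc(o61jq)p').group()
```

`re.search` tries every starting position until one works.
The match spans [0:6] → '(3hgh)'.

'(3hgh)'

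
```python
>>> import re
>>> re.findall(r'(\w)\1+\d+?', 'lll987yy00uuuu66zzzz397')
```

A backreference is literal: `\1` must see the identical characters the first group matched.
Scanning left to right: at [0:4] match 'lll9', group 1 = 'l'; at [6:9] match 'yy0', group 1 = 'y'; at [10:15] match 'uuuu6', group 1 = 'u'; at [16:21] match 'zzzz3', group 1 = 'z'.
Because there's exactly one group, `findall` drops the full match and keeps group 1 from each hit.

['l', 'y', 'u', 'z']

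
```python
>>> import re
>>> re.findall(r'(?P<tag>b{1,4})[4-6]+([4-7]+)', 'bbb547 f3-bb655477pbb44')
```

This matches 1 to 4 of a literal 'b' (captured as 'tag'); then one or more of a character in [4-6]; then one or more of a character in [4-7] (captured).
Matches: at [0:6] match 'bbb547', groups = ('bbb', '7'); at [10:18] match 'bb655477', groups = ('bb', '77'); at [19:23] match 'bb44', groups = ('bb', '4').
With 2 capturing groups, `findall` returns a 2-tuple per match.

[('bbb', '7'), ('bb', '77'), ('bb', '4')]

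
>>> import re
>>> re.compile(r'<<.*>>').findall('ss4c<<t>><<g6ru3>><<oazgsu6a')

['<<t>><<g6ru3>>']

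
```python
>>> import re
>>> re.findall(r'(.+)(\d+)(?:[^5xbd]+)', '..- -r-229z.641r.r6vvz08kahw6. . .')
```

With 2 capturing groups, `findall` returns a 2-tuple per match.

[('..- -r-229z.641r.r6vvz08kahw', '6')]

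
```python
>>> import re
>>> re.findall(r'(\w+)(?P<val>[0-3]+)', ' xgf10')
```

[('xgf1', '0')]

This matches one or more of a word character (captured); then one or more of a character in [0-3] (captured as 'val').
With 2 capturing groups, `findall` returns a 2-tuple per match.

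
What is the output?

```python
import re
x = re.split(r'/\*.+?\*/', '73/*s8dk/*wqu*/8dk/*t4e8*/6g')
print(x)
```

['73', '8dk', '6g']

A non-greedy quantifier consumes as few characters as it can — just enough that the remainder of the pattern still matches from where it stops; whatever follows it matches normally.
Each match becomes a cut point; 3 segments remain.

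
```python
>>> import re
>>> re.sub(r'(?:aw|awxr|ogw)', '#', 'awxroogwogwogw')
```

Alternation isn't longest-match — the leftmost alternative that fits at this position is chosen.
Matches: at [0:2] → 'aw'; at [5:8] → 'ogw'; at [8:11] → 'ogw'; at [11:14] → 'ogw'.
Each match is replaced by '#'.

'#xro###'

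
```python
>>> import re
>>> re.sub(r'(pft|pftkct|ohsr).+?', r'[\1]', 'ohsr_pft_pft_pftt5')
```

'[ohsr][pft][pft][pft]5'

Matches: at [0:5] → 'ohsr_'; at [5:9] → 'pft_'; at [9:13] → 'pft_'; at [13:17] → 'pftt'.
The replacement refers to a captured group, so each match is rewritten using its own captured text.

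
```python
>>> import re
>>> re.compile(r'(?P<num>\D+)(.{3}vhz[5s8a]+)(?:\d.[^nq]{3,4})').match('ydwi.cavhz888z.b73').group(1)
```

The match spans [0:18] → 'ydwi.cavhz888z.b73'.
Captured: group 1 = 'ydwi', group 2 = '.cavhz88'.

'ydwi'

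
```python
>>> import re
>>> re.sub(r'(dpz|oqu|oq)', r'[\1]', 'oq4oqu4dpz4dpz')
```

Alternation isn't longest-match — the leftmost alternative that fits at this position is chosen.
Each match is replaced using the text its own group 1 captured.

'[oq]4[oqu]4[dpz]4[dpz]'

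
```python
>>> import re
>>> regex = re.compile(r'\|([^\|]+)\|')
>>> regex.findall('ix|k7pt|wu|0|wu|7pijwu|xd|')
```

['k7pt', '0', '7pijwu']

Matches: at [2:8] match '|k7pt|', group 1 = 'k7pt'; at [10:13] match '|0|', group 1 = '0'; at [15:23] match '|7pijwu|', group 1 = '7pijwu'.
`findall` collects group 1 from each match (3 total).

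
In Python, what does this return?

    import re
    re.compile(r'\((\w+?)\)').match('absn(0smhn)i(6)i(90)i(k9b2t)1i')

`re.match` won't scan ahead — the pattern has to work from the very first character.
Here position 0 doesn't satisfy it, so the call returns None.

None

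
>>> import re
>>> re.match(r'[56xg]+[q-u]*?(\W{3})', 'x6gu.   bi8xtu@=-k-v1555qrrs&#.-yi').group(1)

'.  '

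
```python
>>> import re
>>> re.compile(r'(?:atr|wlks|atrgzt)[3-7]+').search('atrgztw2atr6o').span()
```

`re.search` tries every starting position until one works.
The match spans [8:12] → 'atr6'.

(8, 12)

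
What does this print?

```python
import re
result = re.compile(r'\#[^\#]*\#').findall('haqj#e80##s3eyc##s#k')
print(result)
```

Matches: at [4:9] → '#e80#'; at [9:16] → '#s3eyc#'; at [16:19] → '#s#'.
No capturing groups, so `findall` returns the 3 full match strings.

['#e80#', '#s3eyc#', '#s#']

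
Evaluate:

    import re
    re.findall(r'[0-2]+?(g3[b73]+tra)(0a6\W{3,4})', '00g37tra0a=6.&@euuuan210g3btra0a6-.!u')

[('g3btra', '0a6-.!')]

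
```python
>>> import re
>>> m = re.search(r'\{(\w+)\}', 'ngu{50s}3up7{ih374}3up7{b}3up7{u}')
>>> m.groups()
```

Unlike `match`, `search` isn't anchored — it looks for the pattern anywhere in the string.
The match spans [3:8] → '{50s}'.
Captured: group 1 = '50s'.

('50s',)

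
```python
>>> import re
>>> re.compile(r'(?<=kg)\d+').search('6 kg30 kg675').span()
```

(4, 6)

Because the assertion is zero-width, the text it checks is not consumed and won't appear in the result.
`search` walks the string left to right and returns the first match it finds.
The match spans [4:6] → '30'.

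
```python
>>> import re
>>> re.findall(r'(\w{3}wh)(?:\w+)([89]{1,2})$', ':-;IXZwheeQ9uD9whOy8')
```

[('IXZwh', '8')]

This matches exactly 3 of a word character, then the literal 'wh' (captured); then one or more of a word character (non-capturing group); then 1 to 2 of one of [89] (captured); then anchored at the end.
Walking the string: at [3:20] match 'IXZwheeQ9uD9whOy8', groups = ('IXZwh', '8').
Multiple groups make `findall` return tuples — one 2-tuple for the one match.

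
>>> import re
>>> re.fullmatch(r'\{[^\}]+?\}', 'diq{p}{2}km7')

None

`fullmatch` succeeds only if the pattern covers the string from start to end.
Here the pattern can't cover the whole string, so the call returns None.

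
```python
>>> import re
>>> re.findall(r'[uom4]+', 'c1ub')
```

The pattern matches one or more of one of [uom4].
Scanning left to right: at [2:3] → 'u'.
No capturing groups, so `findall` returns the 1 full match string.

['u']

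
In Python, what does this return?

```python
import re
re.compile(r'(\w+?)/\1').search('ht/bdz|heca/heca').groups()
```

The match spans [7:16] → 'heca/heca'.
Captured: group 1 = 'heca'.

('heca',)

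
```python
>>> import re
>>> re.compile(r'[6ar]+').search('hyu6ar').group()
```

The match spans [3:6] → '6ar'.

'6ar'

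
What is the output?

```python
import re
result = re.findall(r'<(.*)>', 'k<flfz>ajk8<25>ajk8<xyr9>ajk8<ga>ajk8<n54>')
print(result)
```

['flfz>ajk8<25>ajk8<xyr9>ajk8<ga>ajk8<n54']

With a single group, `findall` returns only what that group captured — 1 item.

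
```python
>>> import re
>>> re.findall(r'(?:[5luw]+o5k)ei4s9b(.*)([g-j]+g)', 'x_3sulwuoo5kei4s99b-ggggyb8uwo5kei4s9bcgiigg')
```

[('cgii', 'gg')]

This matches one or more of one of [5luw], then the literal 'o5k' (non-capturing group); then the literal 'ei4', then the literal 's9b'; then zero or more of any character (captured); then one or more of a character in [g-j], then a literal 'g' (captured).
Scanning left to right: at [27:44] match 'uwo5kei4s9bcgiigg', groups = ('cgii', 'gg').
2 groups means the one result is a tuple of 2 captured strings — 1 here.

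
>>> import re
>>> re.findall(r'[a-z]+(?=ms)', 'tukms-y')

['tuk']

Because the assertion is zero-width, the text it checks is not consumed and won't appear in the result.
Scanning left to right: at [0:3] → 'tuk'.
With no groups in the pattern, `findall` gives back each whole match — 1 here.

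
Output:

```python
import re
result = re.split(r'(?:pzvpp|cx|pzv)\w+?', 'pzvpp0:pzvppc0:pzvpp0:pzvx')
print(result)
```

['', ':', '0:', ':', '']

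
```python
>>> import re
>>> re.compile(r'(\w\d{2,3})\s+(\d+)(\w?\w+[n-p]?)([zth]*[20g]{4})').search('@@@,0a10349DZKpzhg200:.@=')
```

None

Pattern: a word character, then 2 to 3 of a digit (captured); then one or more of whitespace; then one or more of a digit (captured); then optionally a word character, then one or more of a word character, then optionally a character in [n-p] (captured); then zero or more of one of [zth], then exactly 4 of one of [20g] (captured).
Here no position works, so the call returns None.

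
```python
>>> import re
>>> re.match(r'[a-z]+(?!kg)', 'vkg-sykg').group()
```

`re.match` only tries the pattern at the start of the string.
The match spans [0:3] → 'vkg'.

'vkg'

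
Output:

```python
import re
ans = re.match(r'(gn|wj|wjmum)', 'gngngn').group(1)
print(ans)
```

`re.match` won't scan ahead — the pattern has to work from the very first character.
The match spans [0:2] → 'gn'.
Captured: group 1 = 'gn'.

gn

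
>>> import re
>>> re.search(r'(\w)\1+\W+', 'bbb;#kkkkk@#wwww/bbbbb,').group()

'bbb;#'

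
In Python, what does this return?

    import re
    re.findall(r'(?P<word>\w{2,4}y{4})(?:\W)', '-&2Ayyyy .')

The pattern matches 2 to 4 of a word character, then exactly 4 of a literal 'y' (captured as 'word'); then a non-word character (non-capturing group).
With a single group, `findall` returns only what that group captured — 1 item.

['2Ayyyy']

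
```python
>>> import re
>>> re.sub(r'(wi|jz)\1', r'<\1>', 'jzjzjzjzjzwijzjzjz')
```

'<jz><jz>jzwi<jz>jz'

After group 1 captures some text, `\1` only succeeds where that same text appears again.
Matches: at [0:4] → 'jzjz'; at [4:8] → 'jzjz'; at [12:16] → 'jzjz'.
The replacement refers to a captured group, so each match is rewritten using its own captured text.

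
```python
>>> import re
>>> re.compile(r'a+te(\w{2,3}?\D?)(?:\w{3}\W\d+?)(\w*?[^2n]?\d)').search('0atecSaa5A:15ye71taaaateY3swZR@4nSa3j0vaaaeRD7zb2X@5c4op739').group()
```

'atecSaa5A:15'

Pattern: one or more of a literal 'a', then the literal 'te'; then 2 to 3 of a word character (lazy), then optionally a non-digit (captured); then exactly 3 of a word character, then a non-word character, then one or more of a digit (lazy) (non-capturing group); then zero or more of a word character (lazy), then optionally any character except [2n], then a digit (captured).
With the lazy modifier that quantifier settles for the fewest repetitions that let the rest of the pattern succeed (the atoms after it are unaffected and can still be greedy).
Unlike `match`, `search` isn't anchored — it looks for the pattern anywhere in the string.
The match spans [1:13] → 'atecSaa5A:15'.
Captured: group 1 = 'cSa', group 2 = '5'.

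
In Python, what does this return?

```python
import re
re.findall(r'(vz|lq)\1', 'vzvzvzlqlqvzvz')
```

['vz', 'lq', 'vz']

`\1` is not a pattern — it's the concrete string captured by group 1, re-applied verbatim.
With a single group, `findall` returns only what that group captured — 3 items.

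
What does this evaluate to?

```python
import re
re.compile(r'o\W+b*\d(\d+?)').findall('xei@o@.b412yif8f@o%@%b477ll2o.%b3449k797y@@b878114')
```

['1', '7', '4']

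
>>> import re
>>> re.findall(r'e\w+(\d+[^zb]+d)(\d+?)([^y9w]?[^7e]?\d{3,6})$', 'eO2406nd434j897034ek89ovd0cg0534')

[('9ovd', '0', 'cg0534')]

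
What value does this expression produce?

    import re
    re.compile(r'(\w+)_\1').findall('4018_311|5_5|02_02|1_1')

['5', '02', '1']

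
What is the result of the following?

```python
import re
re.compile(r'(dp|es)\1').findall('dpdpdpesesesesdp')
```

After group 1 captures some text, `\1` only succeeds where that same text appears again.
Because there's exactly one group, `findall` drops the full match and keeps group 1 from each hit.

['dp', 'es', 'es']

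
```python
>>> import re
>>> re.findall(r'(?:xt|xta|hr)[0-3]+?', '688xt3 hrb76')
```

Matches: at [3:6] → 'xt3'.
Since nothing is captured, `findall` lists the 1 matched substring directly.

['xt3']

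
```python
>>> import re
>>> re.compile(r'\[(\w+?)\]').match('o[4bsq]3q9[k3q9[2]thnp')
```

None

`match` is anchored at position 0; if the pattern doesn't fit there, it returns None.
Here the string doesn't start with a match, so the call returns None.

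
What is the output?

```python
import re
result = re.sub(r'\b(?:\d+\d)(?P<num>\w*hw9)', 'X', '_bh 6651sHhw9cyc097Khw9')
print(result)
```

_bh X

Each match is replaced by 'X'.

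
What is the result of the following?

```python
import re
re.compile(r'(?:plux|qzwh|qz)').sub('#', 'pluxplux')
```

'##'

Each match is replaced by '#'.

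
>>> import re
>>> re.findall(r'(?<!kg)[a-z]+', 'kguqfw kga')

['kguqfw', 'kga']

The negative lookahead/lookbehind blocks any match where the forbidden context is present.
Walking the string: at [0:6] → 'kguqfw'; at [7:10] → 'kga'.
`findall` yields the raw match text (2 of them) because the pattern has no groups.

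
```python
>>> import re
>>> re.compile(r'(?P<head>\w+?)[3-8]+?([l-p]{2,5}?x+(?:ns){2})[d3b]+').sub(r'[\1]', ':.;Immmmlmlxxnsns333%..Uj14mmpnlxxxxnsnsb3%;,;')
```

':.;Immmmlmlxxnsns333%..[Uj1]%;,;'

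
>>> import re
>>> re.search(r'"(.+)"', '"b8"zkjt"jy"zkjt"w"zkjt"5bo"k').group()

'"b8"zkjt"jy"zkjt"w"zkjt"5bo"'

`re.search` tries every starting position until one works.
The match spans [0:28] → '"b8"zkjt"jy"zkjt"w"zkjt"5bo"'.
Captured: group 1 = 'b8"zkjt"jy"zkjt"w"zkjt"5bo'.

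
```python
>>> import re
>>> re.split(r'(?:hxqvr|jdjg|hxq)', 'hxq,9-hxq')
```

['', ',9-', '']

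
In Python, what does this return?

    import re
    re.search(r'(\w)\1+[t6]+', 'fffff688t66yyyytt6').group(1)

The match spans [0:6] → 'fffff6'.
Captured: group 1 = 'f'.

'f'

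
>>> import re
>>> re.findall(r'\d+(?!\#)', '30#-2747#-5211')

The negative lookahead/lookbehind blocks any match where the forbidden context is present.
Walking the string: at [0:1] → '3'; at [4:7] → '274'; at [10:14] → '5211'.
No capturing groups, so `findall` returns the 3 full match strings.

['3', '274', '5211']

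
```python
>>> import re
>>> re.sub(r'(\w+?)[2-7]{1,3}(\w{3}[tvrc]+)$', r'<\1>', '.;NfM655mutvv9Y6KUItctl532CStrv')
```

'.;<NfM655mutvv9Y6KUItctl>'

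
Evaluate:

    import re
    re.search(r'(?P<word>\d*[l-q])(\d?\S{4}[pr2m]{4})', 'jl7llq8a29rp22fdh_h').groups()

('q', '8a29rp22')

The pattern matches zero or more of a digit, then a character in [l-q] (captured as 'word'); then optionally a digit, then exactly 4 of a non-whitespace character, then exactly 4 of one of [pr2m] (captured).
`re.search` scans for the first position where the pattern succeeds.
The match spans [5:14] → 'q8a29rp22'.
Captured: group 1 = 'q', group 2 = '8a29rp22'.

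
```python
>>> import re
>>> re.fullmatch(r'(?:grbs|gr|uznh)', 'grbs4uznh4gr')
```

`re.fullmatch` is like wrapping the pattern in `^…$` (in single-line mode).
Here the pattern can't cover the whole string, so the call returns None.

None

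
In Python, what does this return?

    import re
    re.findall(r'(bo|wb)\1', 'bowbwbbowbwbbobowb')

`\1` is not a pattern — it's the concrete string captured by group 1, re-applied verbatim.
`findall` collects group 1 from each match (3 total).

['wb', 'wb', 'bo']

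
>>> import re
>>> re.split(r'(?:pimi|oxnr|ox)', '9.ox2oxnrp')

['9.', '2', 'p']

Branches in `(...|...)` are attempted left-to-right; the first branch that allows the whole pattern to succeed is taken.
Matches to split on: at [2:4] → 'ox'; at [5:9] → 'oxnr'.
`split` removes every match and returns the 3 fragments in between.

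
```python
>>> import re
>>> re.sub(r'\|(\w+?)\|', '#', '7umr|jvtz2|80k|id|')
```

'7umr#80k#'

Matches: at [4:11] → '|jvtz2|'; at [14:18] → '|id|'.
Each match is replaced by '#'.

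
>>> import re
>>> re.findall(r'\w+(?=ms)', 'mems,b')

['me']

The `(?=…)`/`(?<=…)` assertion just peeks at neighbouring text; it doesn't advance the match position.
Matches: at [0:2] → 'me'.
With no groups in the pattern, `findall` gives back each whole match — 1 here.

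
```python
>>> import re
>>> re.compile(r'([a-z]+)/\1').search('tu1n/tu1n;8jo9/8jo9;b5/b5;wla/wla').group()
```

'wla/wla'

The backreference `\1` re-matches whatever the first group consumed, character for character.
The match spans [26:33] → 'wla/wla'.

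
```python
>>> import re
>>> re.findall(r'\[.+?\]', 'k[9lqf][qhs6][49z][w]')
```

['[9lqf]', '[qhs6]', '[49z]', '[w]']

Lazy quantifiers expand one character at a time until the remainder of the pattern can match.
No capturing groups, so `findall` returns the 4 full match strings.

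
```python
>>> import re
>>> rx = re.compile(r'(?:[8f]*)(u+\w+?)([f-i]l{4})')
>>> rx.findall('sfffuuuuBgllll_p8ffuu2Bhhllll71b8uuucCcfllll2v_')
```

[('uuuuB', 'gllll'), ('uu2Bh', 'hllll'), ('uuucCc', 'fllll')]

With 2 capturing groups, `findall` returns a 2-tuple per match.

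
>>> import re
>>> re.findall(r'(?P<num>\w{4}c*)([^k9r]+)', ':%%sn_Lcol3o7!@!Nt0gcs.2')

The pattern matches exactly 4 of a word character, then zero or more of a literal 'c' (captured as 'num'); then one or more of any character except [k9r] (captured).
Matches: at [3:24] match 'sn_Lcol3o7!@!Nt0gcs.2', groups = ('sn_Lc', 'ol3o7!@!Nt0gcs.2').
With 2 capturing groups, `findall` returns a 2-tuple per match.

[('sn_Lc', 'ol3o7!@!Nt0gcs.2')]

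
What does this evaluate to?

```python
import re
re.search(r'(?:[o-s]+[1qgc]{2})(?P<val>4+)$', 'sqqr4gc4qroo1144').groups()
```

Pattern: one or more of a character in [o-s], then exactly 2 of one of [1qgc] (non-capturing group); then one or more of a literal '4' (captured as 'val'); then anchored at the end.
Unlike `match`, `search` isn't anchored — it looks for the pattern anywhere in the string.
The match spans [8:16] → 'qroo1144'.
Captured: group 1 = '44'.

('44',)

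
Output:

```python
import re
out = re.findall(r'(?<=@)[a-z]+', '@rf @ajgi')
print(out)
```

['rf', 'ajgi']

The `(?=…)`/`(?<=…)` assertion just peeks at neighbouring text; it doesn't advance the match position.
Walking the string: at [1:3] → 'rf'; at [5:9] → 'ajgi'.
With no groups in the pattern, `findall` gives back each whole match — 2 here.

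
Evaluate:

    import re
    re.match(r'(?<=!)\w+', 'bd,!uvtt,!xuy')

None

The `(?=…)`/`(?<=…)` assertion just peeks at neighbouring text; it doesn't advance the match position.
`re.match` only tries the pattern at the start of the string.
Here the pattern fails at index 0, so the call returns None.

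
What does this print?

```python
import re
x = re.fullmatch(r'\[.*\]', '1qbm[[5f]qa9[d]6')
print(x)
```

None

For `fullmatch`, every character of the input must be accounted for by the pattern.
Here the pattern can't cover the whole string, so the call returns None.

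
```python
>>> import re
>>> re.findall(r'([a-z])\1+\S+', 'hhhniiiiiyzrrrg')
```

`\1` has to match the exact text group 1 already captured.
Matches: at [0:15] match 'hhhniiiiiyzrrrg', group 1 = 'h'.
`findall` collects group 1 from the one match (1 total).

['h']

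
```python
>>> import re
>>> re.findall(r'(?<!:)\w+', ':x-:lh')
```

['h']

`(?!…)`/`(?<!…)` only lets a position through if the neighbouring text does NOT match; no characters are consumed.
Scanning left to right: at [5:6] → 'h'.
No capturing groups, so `findall` returns the 1 full match string.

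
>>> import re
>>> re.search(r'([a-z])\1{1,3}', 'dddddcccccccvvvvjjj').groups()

('d',)

`\1` is not a pattern — it's the concrete string captured by group 1, re-applied verbatim.
`re.search` tries every starting position until one works.
The match spans [0:4] → 'dddd'.
Captured: group 1 = 'd'.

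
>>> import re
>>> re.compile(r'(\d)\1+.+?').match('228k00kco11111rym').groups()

`\1` has to match the exact text group 1 already captured.
With `match`, the pattern is implicitly anchored at the beginning.
The match spans [0:3] → '228'.
Captured: group 1 = '2'.

('2',)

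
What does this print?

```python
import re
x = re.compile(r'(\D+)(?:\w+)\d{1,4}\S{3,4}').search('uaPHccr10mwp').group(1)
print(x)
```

uaPHccr

The pattern matches one or more of a non-digit (captured); then one or more of a word character (non-capturing group); then 1 to 4 of a digit, then 3 to 4 of a non-whitespace character.
`re.search` scans for the first position where the pattern succeeds.
The match spans [0:12] → 'uaPHccr10mwp'.
Captured: group 1 = 'uaPHccr'.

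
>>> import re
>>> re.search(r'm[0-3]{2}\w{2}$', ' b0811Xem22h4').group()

The pattern matches the literal 'm', then exactly 2 of a character in [0-3]; then exactly 2 of a word character; then anchored at the end.
`re.search` tries every starting position until one works.
The match spans [8:13] → 'm22h4'.

'm22h4'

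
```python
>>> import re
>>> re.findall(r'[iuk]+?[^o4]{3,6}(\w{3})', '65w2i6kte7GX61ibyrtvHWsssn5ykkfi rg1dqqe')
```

['X61', 'Wss', '1dq']

This matches one or more of one of [iuk] (lazy), then 3 to 6 of any character except [o4]; then exactly 3 of a word character (captured).
Walking the string: at [4:14] match 'i6kte7GX61', group 1 = 'X61'; at [14:24] match 'ibyrtvHWss', group 1 = 'Wss'; at [28:38] match 'kkfi rg1dq', group 1 = '1dq'.
`findall` collects group 1 from each match (3 total).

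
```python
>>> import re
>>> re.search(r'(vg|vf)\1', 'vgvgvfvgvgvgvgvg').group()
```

The backreference `\1` re-matches whatever the first group consumed, character for character.
The match spans [0:4] → 'vgvg'.

'vgvg'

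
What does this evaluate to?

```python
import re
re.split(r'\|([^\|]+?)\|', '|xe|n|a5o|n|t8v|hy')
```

Matches to split on: at [0:4] → '|xe|'; at [5:10] → '|a5o|'; at [11:16] → '|t8v|'.
The group in the pattern means `split` returns the separators' captures alongside the pieces.

['', 'xe', 'n', 'a5o', 'n', 't8v', 'hy']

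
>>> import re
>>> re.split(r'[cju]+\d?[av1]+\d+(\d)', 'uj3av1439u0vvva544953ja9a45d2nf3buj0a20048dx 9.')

['', '9', '', '3', 'ja9a45d2nf3b', '8', 'dx 9.']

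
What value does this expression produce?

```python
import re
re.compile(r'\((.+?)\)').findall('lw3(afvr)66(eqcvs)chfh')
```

['afvr', 'eqcvs']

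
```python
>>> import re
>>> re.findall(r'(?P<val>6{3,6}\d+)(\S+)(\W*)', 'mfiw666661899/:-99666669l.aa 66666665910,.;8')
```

[('666661899', '/:-99666669l.aa', ' '), ('66666665910', ',.;8', '')]

The pattern matches 3 to 6 of the literal '6', then one or more of a digit (captured as 'val'); then one or more of a non-whitespace character (captured); then zero or more of a non-word character (captured).
`findall` packs the 3 group values into a tuple for every match.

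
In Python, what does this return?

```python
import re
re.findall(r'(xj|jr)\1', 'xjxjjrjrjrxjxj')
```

After group 1 captures some text, `\1` only succeeds where that same text appears again.
`findall` collects group 1 from each match (3 total).

['xj', 'jr', 'xj']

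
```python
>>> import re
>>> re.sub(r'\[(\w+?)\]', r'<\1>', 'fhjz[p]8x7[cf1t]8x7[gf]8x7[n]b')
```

'fhjz<p>8x7<cf1t>8x7<gf>8x7<n>b'

Each match is replaced using the text its own group 1 captured.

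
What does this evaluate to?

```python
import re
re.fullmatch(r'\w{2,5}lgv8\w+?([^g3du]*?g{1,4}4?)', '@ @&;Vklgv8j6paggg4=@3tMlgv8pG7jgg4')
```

None

`fullmatch` succeeds only if the pattern covers the string from start to end.
Here there's no way to consume every character, so the call returns None.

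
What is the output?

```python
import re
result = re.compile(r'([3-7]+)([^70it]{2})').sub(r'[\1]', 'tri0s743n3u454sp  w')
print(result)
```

tri0s[743]u[454]  w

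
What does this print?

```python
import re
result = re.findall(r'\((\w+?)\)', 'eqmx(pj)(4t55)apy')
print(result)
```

Scanning left to right: at [4:8] match '(pj)', group 1 = 'pj'; at [8:14] match '(4t55)', group 1 = '4t55'.
`findall` collects group 1 from each match (2 total).

['pj', '4t55']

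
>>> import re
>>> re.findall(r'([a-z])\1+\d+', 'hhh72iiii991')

A backreference is literal: `\1` must see the identical characters the first group matched.
With a single group, `findall` returns only what that group captured — 2 items.

['h', 'i']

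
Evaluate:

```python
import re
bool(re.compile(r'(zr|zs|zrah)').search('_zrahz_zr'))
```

`re.search` tries every starting position until one works.
The match spans [1:3] → 'zr'.
Captured: group 1 = 'zr'.

True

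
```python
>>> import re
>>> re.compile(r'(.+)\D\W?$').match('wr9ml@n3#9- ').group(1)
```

The pattern matches one or more of any character (captured); then a non-digit, then optionally a non-word character; then anchored at the end.
`match` is anchored at position 0; if the pattern doesn't fit there, it returns None.
The match spans [0:12] → 'wr9ml@n3#9- '.
Captured: group 1 = 'wr9ml@n3#9-'.

'wr9ml@n3#9-'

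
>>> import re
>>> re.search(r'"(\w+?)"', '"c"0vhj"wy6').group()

'"c"'

`re.search` scans for the first position where the pattern succeeds.
The match spans [0:3] → '"c"'.
Captured: group 1 = 'c'.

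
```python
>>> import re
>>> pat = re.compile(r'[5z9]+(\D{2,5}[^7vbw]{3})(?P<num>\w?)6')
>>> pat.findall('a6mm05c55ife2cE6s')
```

The pattern matches one or more of one of [5z9]; then 2 to 5 of a non-digit, then exactly 3 of any character except [7vbw] (captured); then optionally a word character (captured as 'num'); then a literal '6'.
Scanning left to right: at [7:16] match '55ife2cE6', groups = ('ife2cE', '').
Multiple groups make `findall` return tuples — one 2-tuple for the one match.

[('ife2cE', '')]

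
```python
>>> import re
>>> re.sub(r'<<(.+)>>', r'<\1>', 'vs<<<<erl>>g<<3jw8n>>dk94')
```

Matches: at [2:21] → '<<<<erl>>g<<3jw8n>>'.
Each match is replaced using the text its own group 1 captured.

'vs<<<erl>>g<<3jw8n>dk94'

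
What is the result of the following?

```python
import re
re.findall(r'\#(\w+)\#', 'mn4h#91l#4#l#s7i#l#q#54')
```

Walking the string: at [4:9] match '#91l#', group 1 = '91l'; at [10:13] match '#l#', group 1 = 'l'; at [16:19] match '#l#', group 1 = 'l'.
`findall` collects group 1 from each match (3 total).

['91l', 'l', 'l']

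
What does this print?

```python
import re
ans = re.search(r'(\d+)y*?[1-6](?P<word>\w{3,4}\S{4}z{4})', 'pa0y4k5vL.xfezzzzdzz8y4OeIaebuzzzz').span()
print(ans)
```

(2, 17)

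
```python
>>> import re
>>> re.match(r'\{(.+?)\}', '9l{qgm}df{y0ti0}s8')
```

None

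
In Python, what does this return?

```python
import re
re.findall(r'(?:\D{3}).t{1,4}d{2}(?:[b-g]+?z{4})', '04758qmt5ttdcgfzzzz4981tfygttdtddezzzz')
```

['gttdtddezzzz']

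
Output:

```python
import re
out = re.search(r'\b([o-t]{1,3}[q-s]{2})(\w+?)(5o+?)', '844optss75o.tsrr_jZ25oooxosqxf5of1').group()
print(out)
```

tsrr_jZ25o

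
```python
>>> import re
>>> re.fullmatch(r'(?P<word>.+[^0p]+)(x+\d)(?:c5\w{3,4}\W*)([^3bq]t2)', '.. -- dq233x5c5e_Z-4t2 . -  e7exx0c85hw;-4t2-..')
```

None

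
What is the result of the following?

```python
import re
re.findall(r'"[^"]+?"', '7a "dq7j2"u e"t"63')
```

`findall` yields the raw match text (2 of them) because the pattern has no groups.

['"dq7j2"', '"t"']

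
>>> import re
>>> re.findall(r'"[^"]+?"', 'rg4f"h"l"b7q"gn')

['"h"', '"b7q"']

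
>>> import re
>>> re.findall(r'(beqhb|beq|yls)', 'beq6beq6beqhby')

['beq', 'beq', 'beqhb']

Alternation tries branches left to right and keeps the first one that lets the overall match succeed at that position.
Matches: at [0:3] match 'beq', group 1 = 'beq'; at [4:7] match 'beq', group 1 = 'beq'; at [8:13] match 'beqhb', group 1 = 'beqhb'.
One capturing group, so `findall` returns just the captured substring from each match — 3 in all.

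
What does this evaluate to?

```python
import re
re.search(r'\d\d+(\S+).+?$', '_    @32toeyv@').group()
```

The pattern matches a digit, then one or more of a digit; then one or more of a non-whitespace character (captured); then one or more of any character (lazy); then anchored at the end.
The match spans [6:14] → '32toeyv@'.

'32toeyv@'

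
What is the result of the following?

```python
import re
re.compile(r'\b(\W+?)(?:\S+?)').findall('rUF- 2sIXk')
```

This matches a word boundary (`\b`, zero-width); then one or more of a non-word character (lazy) (captured); then one or more of a non-whitespace character (lazy) (non-capturing group).
Scanning left to right: at [3:6] match '- 2', group 1 = '- '.
One capturing group, so `findall` returns just the captured substring from the one match — 1 in all.

['- ']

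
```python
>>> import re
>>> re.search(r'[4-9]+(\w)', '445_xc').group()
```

'445_'

The pattern matches one or more of a character in [4-9]; then a word character (captured).
The match spans [0:4] → '445_'.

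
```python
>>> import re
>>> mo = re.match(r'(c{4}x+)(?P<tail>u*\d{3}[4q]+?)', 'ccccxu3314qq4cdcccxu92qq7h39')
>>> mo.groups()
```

('ccccx', 'u3314')

The match spans [0:10] → 'ccccxu3314'.
Captured: group 1 = 'ccccx', group 2 = 'u3314'.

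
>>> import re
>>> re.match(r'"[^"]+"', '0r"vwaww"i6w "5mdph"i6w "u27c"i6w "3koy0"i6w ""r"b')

`re.match` won't scan ahead — the pattern has to work from the very first character.
Here the string doesn't start with a match, so the call returns None.

None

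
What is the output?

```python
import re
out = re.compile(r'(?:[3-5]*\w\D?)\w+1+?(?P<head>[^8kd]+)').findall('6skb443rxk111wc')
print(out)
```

The pattern matches zero or more of a character in [3-5], then a word character, then optionally a non-digit (non-capturing group); then one or more of a word character, then one or more of the literal '1' (lazy); then one or more of any character except [8kd] (captured as 'head').
Scanning left to right: at [0:15] match '6skb443rxk111wc', group 1 = 'wc'.
With a single group, `findall` returns only what that group captured — 1 item.

['wc']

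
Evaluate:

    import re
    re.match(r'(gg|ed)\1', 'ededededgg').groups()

`\1` is not a pattern — it's the concrete string captured by group 1, re-applied verbatim.
`match` is anchored at position 0; if the pattern doesn't fit there, it returns None.
The match spans [0:4] → 'eded'.
Captured: group 1 = 'ed'.

('ed',)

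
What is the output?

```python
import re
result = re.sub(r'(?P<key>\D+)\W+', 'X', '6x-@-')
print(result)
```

6X

Pattern: one or more of a non-digit (captured as 'key'); then one or more of a non-word character.
`sub` substitutes 'X' at each match site.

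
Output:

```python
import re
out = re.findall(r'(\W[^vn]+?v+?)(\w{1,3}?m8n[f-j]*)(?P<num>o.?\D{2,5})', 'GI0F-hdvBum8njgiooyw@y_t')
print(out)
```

[('-hdv', 'Bum8njgi', 'ooyw@y_')]

This matches a non-word character, then one or more of any character except [vn] (lazy), then one or more of the literal 'v' (lazy) (captured); then 1 to 3 of a word character (lazy), then the literal 'm8n', then zero or more of a character in [f-j] (captured); then the literal 'o', then optionally any character, then 2 to 5 of a non-digit (captured as 'num').
Scanning left to right: at [4:23] match '-hdvBum8njgiooyw@y_', groups = ('-hdv', 'Bum8njgi', 'ooyw@y_').
`findall` packs the 3 group values into a tuple for every match.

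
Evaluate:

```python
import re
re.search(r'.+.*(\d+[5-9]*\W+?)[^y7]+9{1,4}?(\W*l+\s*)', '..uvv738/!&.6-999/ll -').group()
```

The pattern matches one or more of any character; then zero or more of any character; then one or more of a digit, then zero or more of a character in [5-9], then one or more of a non-word character (lazy) (captured); then one or more of any character except [y7], then 1 to 4 of a literal '9' (lazy); then zero or more of a non-word character, then one or more of a literal 'l', then zero or more of whitespace (captured).
`re.search` tries every starting position until one works.
The match spans [0:21] → '..uvv738/!&.6-999/ll '.
Captured: group 1 = '6-', group 2 = '/ll '.

'..uvv738/!&.6-999/ll '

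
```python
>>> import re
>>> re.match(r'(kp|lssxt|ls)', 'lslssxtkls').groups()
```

('ls',)

`re.match` won't scan ahead — the pattern has to work from the very first character.
The match spans [0:2] → 'ls'.
Captured: group 1 = 'ls'.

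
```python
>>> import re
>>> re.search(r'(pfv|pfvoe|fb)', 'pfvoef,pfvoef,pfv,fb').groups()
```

('pfv',)

Alternation tries branches left to right and keeps the first one that lets the overall match succeed at that position.
`search` walks the string left to right and returns the first match it finds.
The match spans [0:3] → 'pfv'.
Captured: group 1 = 'pfv'.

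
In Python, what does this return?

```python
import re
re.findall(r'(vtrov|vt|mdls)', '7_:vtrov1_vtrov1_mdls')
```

Alternation isn't longest-match — the leftmost alternative that fits at this position is chosen.
One capturing group, so `findall` returns just the captured substring from each match — 3 in all.

['vtrov', 'vtrov', 'mdls']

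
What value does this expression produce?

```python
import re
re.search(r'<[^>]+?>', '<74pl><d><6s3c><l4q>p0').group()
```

`re.search` scans for the first position where the pattern succeeds.
The match spans [0:6] → '<74pl>'.

'<74pl>'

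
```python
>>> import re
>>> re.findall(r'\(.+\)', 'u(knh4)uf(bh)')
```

`findall` yields the raw match text (1 of them) because the pattern has no groups.

['(knh4)uf(bh)']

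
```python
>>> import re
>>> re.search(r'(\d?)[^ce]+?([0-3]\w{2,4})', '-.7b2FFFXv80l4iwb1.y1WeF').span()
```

(0, 9)

A non-greedy quantifier consumes as few characters as it can — just enough that the remainder of the pattern still matches from where it stops; whatever follows it matches normally.
The match spans [0:9] → '-.7b2FFFX'.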